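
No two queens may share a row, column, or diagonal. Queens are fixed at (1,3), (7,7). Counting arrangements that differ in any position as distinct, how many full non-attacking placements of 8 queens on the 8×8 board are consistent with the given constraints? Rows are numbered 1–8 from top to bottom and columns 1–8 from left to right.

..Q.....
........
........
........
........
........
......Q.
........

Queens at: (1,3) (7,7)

Branch on row 2: col 1 → 0; col 5 → 1; col 6 → 4; col 8 → 0.
Sum: 0 + 1 + 4 + 0 = 5.

5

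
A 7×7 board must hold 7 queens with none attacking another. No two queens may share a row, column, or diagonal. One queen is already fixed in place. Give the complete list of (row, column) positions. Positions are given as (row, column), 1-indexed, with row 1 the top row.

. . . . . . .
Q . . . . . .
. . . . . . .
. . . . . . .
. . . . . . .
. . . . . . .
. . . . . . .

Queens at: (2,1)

Row 1: attacked by (2,1)→{1,2}. Safe: 3, 4, 5, 6, 7. Place at column 6.
Row 3: attacked by (1,6)→{4,6}; (2,1)→{1,2}. Safe: 3, 5, 7. Place at column 3.
Row 4: attacked by (1,6)→{3,6}; (2,1)→{1,3}; (3,3)→{2,3,4}. Safe: 5, 7. Place at column 5.
Row 5: attacked by (1,6)→{2,6}; (2,1)→{1,4}; (3,3)→{1,3,5}; (4,5)→{4,5,6}. Safe: 7. Place at column 7.
Row 6: attacked by (1,6)→{1,6}; (2,1)→{1,5}; (3,3)→{3,6}; (4,5)→{3,5,7}; (5,7)→{6,7}. Safe: 2, 4. Place at column 2.
Row 7: attacked by (1,6)→{6}; (2,1)→{1,6}; (3,3)→{3,7}; (4,5)→{2,5}; (5,7)→{5,7}; (6,2)→{1,2,3}. Safe: 4. Place at column 4.
Columns [6, 1, 3, 5, 7, 2, 4], r−c [-5, 1, 0, -1, -2, 4, 3], r+c [7, 3, 6, 9, 12, 8, 11] are all distinct, so no two queens attack.

(1,6) (2,1) (3,3) (4,5) (5,7) (6,2) (7,4)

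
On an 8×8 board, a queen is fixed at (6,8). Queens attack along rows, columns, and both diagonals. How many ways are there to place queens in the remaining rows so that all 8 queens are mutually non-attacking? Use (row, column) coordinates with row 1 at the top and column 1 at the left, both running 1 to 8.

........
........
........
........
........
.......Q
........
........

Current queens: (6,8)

Branch on row 1: col 1 → 0; col 2 → 3; col 4 → 4; col 5 → 4; col 6 → 4; col 7 → 1.
Sum: 0 + 3 + 4 + 4 + 4 + 1 = 16.

16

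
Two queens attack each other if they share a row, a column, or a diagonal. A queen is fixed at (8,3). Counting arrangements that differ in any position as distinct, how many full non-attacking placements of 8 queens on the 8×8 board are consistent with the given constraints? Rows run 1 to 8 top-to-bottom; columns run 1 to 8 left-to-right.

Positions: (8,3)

Branch on row 1: col 1 → 2; col 2 → 2; col 4 → 3; col 5 → 4; col 6 → 5; col 7 → 0; col 8 → 0.
Sum: 2 + 2 + 3 + 4 + 5 + 0 + 0 = 16.

16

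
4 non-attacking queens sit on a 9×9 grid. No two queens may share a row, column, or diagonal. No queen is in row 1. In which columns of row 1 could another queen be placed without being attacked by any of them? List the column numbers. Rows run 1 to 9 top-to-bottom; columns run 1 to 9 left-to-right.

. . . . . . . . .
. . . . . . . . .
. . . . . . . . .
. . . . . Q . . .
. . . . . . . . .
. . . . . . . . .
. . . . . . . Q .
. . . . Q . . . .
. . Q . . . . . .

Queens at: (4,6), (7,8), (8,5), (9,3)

(4,6) attacks row 1 at column 6 and diagonals 3, 9.
(7,8) attacks row 1 at column 8 and diagonals 2.
(8,5) attacks row 1 at column 5.
(9,3) attacks row 1 at column 3.
Attacked columns: {2, 3, 5, 6, 8, 9}. Safe: {1, 4, 7}.

columns 1, 4, 7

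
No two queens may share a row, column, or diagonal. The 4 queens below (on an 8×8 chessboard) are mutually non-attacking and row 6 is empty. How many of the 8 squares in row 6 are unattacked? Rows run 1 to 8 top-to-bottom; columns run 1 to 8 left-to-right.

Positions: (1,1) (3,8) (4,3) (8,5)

(1,1) attacks row 6 at column 1 and diagonals 6.
(3,8) attacks row 6 at column 8 and diagonals 5.
(4,3) attacks row 6 at column 3 and diagonals 1, 5.
(8,5) attacks row 6 at column 5 and diagonals 3, 7.
Attacked columns: {1, 3, 5, 6, 7, 8}. Safe: {2, 4}.

2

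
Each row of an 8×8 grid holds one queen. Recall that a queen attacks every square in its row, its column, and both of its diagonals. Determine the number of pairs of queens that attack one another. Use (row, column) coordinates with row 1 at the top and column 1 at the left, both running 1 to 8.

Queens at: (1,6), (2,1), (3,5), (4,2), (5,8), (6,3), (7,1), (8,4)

2

Same column: (2,1)–(7,1) (column 1).
Same diagonal: (3,5)–(7,1) (|3−7| = |5−1| = 4).
Total attacking pairs: 2.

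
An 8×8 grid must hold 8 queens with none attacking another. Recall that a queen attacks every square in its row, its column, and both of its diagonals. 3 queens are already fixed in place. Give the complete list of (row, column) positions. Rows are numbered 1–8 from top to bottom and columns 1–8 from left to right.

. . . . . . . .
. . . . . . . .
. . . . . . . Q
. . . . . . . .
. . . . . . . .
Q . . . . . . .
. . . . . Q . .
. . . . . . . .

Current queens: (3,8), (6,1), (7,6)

Row 1: attacked by (3,8)→{6,8}; (6,1)→{1,6}; (7,6)→{6}. Safe: 2, 3, 4, 5, 7. Place at column 5.
Row 2: attacked by (1,5)→{4,5,6}; (3,8)→{7,8}; (6,1)→{1,5}; (7,6)→{1,6}. Safe: 2, 3. Place at column 3.
Row 4: attacked by (1,5)→{2,5,8}; (2,3)→{1,3,5}; (3,8)→{7,8}; (6,1)→{1,3}; (7,6)→{3,6}. Safe: 4. Place at column 4.
Row 5: attacked by (1,5)→{1,5}; (2,3)→{3,6}; (3,8)→{6,8}; (4,4)→{3,4,5}; (6,1)→{1,2}; (7,6)→{4,6,8}. Safe: 7. Place at column 7.
Row 8: attacked by (1,5)→{5}; (2,3)→{3}; (3,8)→{3,8}; (4,4)→{4,8}; (5,7)→{4,7}; (6,1)→{1,3}; (7,6)→{5,6,7}. Safe: 2. Place at column 2.
Columns [5, 3, 8, 4, 7, 1, 6, 2], r−c [-4, -1, -5, 0, -2, 5, 1, 6], r+c [6, 5, 11, 8, 12, 7, 13, 10] are all distinct, so no two queens attack.

(1,5) (2,3) (3,8) (4,4) (5,7) (6,1) (7,6) (8,2)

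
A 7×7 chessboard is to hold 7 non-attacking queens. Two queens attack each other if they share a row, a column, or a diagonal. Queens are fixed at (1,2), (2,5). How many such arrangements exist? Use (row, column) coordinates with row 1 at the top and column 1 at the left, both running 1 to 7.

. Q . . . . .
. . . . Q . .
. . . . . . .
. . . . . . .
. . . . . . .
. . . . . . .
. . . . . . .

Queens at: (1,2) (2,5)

3

Branch on row 3: col 1 → 1; col 3 → 1; col 7 → 1.
Sum: 1 + 1 + 1 = 3.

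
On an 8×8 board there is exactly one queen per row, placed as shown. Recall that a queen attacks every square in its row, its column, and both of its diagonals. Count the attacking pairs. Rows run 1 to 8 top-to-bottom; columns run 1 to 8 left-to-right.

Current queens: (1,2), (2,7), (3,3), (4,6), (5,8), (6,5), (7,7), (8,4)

Same column: (2,7)–(7,7) (column 7).
Same diagonal: (3,3)–(7,7) (|3−7| = |3−7| = 4).
Total attacking pairs: 2.

2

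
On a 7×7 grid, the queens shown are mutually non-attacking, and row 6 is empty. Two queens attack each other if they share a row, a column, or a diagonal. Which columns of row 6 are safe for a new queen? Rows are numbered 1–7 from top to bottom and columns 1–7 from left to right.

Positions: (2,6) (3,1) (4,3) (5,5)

columns 7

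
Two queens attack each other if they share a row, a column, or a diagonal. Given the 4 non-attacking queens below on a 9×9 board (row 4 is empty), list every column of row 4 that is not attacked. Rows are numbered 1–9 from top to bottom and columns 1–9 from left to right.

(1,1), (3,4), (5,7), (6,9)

columns 2

(1,1) attacks row 4 at column 1 and diagonals 4.
(3,4) attacks row 4 at column 4 and diagonals 3, 5.
(5,7) attacks row 4 at column 7 and diagonals 6, 8.
(6,9) attacks row 4 at column 9 and diagonals 7.
Attacked columns: {1, 3, 4, 5, 6, 7, 8, 9}. Safe: {2}.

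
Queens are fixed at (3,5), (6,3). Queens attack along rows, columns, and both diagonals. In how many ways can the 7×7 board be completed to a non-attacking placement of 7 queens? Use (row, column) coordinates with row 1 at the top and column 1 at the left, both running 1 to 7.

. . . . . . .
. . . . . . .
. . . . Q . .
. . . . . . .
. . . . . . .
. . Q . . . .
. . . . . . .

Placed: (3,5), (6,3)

1

Branch on row 1: col 1 → 0; col 2 → 0; col 4 → 1; col 6 → 0.
Sum: 0 + 0 + 1 + 0 = 1.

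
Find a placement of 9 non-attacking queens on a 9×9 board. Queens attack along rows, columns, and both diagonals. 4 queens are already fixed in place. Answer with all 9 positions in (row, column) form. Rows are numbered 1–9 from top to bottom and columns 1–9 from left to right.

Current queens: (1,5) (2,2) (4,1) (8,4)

Row 3: attacked by (1,5)→{3,5,7}; (2,2)→{1,2,3}; (4,1)→{1,2}; (8,4)→{4,9}. Safe: 6, 8. Place at column 6.
Row 5: attacked by (1,5)→{1,5,9}; (2,2)→{2,5}; (3,6)→{4,6,8}; (4,1)→{1,2}; (8,4)→{1,4,7}. Safe: 3. Place at column 3.
Row 6: attacked by (1,5)→{5}; (2,2)→{2,6}; (3,6)→{3,6,9}; (4,1)→{1,3}; (5,3)→{2,3,4}; (8,4)→{2,4,6}. Safe: 7, 8. Place at column 7.
Row 7: attacked by (1,5)→{5}; (2,2)→{2,7}; (3,6)→{2,6}; (4,1)→{1,4}; (5,3)→{1,3,5}; (6,7)→{6,7,8}; (8,4)→{3,4,5}. Safe: 9. Place at column 9.
Row 9: attacked by (1,5)→{5}; (2,2)→{2,9}; (3,6)→{6}; (4,1)→{1,6}; (5,3)→{3,7}; (6,7)→{4,7}; (7,9)→{7,9}; (8,4)→{3,4,5}. Safe: 8. Place at column 8.
Columns [5, 2, 6, 1, 3, 7, 9, 4, 8], r−c [-4, 0, -3, 3, 2, -1, -2, 4, 1], r+c [6, 4, 9, 5, 8, 13, 16, 12, 17] are all distinct, so no two queens attack.

(1,5) (2,2) (3,6) (4,1) (5,3) (6,7) (7,9) (8,4) (9,8)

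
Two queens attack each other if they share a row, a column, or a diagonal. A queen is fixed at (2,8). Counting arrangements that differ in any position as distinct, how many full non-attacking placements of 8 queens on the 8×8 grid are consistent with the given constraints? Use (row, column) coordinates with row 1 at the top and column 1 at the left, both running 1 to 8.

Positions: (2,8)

Branch on row 1: col 1 → 0; col 2 → 1; col 3 → 1; col 4 → 3; col 5 → 2; col 6 → 1.
Sum: 0 + 1 + 1 + 3 + 2 + 1 = 8.

8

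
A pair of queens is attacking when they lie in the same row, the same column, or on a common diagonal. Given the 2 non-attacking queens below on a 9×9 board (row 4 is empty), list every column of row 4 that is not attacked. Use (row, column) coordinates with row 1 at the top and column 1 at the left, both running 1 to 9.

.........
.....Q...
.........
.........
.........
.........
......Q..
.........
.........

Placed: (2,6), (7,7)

(2,6) attacks row 4 at column 6 and diagonals 4, 8.
(7,7) attacks row 4 at column 7 and diagonals 4.
Attacked columns: {4, 6, 7, 8}. Safe: {1, 2, 3, 5, 9}.

columns 1, 2, 3, 5, 9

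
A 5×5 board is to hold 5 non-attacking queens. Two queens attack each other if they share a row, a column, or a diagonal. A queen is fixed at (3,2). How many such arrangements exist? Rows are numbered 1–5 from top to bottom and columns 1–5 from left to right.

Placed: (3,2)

Branch on row 1: col 1 → 1; col 3 → 1; col 5 → 0.
Sum: 1 + 1 + 0 = 2.

2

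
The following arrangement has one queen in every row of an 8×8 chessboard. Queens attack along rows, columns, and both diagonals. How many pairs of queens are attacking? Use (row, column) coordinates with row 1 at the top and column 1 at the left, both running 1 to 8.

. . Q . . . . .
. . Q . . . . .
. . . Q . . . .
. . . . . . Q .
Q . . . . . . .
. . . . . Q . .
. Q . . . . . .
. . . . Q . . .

Same column: (1,3)–(2,3) (column 3).
Same diagonal: (2,3)–(3,4) (|2−3| = |3−4| = 1).
Total attacking pairs: 2.

2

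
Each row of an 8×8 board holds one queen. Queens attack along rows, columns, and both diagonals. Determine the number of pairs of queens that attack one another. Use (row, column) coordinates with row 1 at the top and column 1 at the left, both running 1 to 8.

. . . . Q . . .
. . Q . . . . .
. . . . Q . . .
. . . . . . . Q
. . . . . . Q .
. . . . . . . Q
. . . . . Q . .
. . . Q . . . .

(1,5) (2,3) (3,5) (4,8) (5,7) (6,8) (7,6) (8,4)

9

Same column: (1,5)–(3,5) (column 5); (4,8)–(6,8) (column 8).
Same diagonal: (1,5)–(4,8) (|1−4| = |5−8| = 3); (3,5)–(5,7) (|3−5| = |5−7| = 2); (3,5)–(6,8) (|3−6| = |5−8| = 3); (4,8)–(5,7) (|4−5| = |8−7| = 1); (4,8)–(8,4) (|4−8| = |8−4| = 4); (5,7)–(6,8) (|5−6| = |7−8| = 1); (5,7)–(8,4) (|5−8| = |7−4| = 3).
Total attacking pairs: 9.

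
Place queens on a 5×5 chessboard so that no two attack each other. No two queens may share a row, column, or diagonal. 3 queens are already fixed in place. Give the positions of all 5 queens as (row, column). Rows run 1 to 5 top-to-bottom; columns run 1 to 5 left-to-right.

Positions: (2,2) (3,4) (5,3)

(1,5) (2,2) (3,4) (4,1) (5,3)

Row 1: attacked by (2,2)→{1,2,3}; (3,4)→{2,4}; (5,3)→{3}. Safe: 5. Place at column 5.
Row 4: attacked by (1,5)→{2,5}; (2,2)→{2,4}; (3,4)→{3,4,5}; (5,3)→{2,3,4}. Safe: 1. Place at column 1.
Columns [5, 2, 4, 1, 3], r−c [-4, 0, -1, 3, 2], r+c [6, 4, 7, 5, 8] are all distinct, so no two queens attack.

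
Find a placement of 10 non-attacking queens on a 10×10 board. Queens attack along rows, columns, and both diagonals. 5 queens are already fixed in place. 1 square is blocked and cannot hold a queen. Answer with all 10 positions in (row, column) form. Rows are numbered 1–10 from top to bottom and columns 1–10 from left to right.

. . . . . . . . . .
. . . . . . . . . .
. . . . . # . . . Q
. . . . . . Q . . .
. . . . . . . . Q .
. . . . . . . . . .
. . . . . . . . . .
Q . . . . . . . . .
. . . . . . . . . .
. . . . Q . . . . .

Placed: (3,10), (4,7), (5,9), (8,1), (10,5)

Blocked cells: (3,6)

Row 1: attacked by (3,10)→{8,10}; (4,7)→{4,7,10}; (5,9)→{5,9}; (8,1)→{1,8}; (10,5)→{5}. Safe: 2, 3, 6. Place at column 2.
Row 2: attacked by (1,2)→{1,2,3}; (3,10)→{9,10}; (4,7)→{5,7,9}; (5,9)→{6,9}; (8,1)→{1,7}; (10,5)→{5}. Safe: 4, 8. Place at column 4.
Row 6: attacked by (1,2)→{2,7}; (2,4)→{4,8}; (3,10)→{7,10}; (4,7)→{5,7,9}; (5,9)→{8,9,10}; (8,1)→{1,3}; (10,5)→{1,5,9}. Safe: 6. Place at column 6.
Row 7: attacked by (1,2)→{2,8}; (2,4)→{4,9}; (3,10)→{6,10}; (4,7)→{4,7,10}; (5,9)→{7,9}; (6,6)→{5,6,7}; (8,1)→{1,2}; (10,5)→{2,5,8}. Safe: 3. Place at column 3.
Row 9: attacked by (1,2)→{2,10}; (2,4)→{4}; (3,10)→{4,10}; (4,7)→{2,7}; (5,9)→{5,9}; (6,6)→{3,6,9}; (7,3)→{1,3,5}; (8,1)→{1,2}; (10,5)→{4,5,6}. Safe: 8. Place at column 8.
Columns [2, 4, 10, 7, 9, 6, 3, 1, 8, 5], r−c [-1, -2, -7, -3, -4, 0, 4, 7, 1, 5], r+c [3, 6, 13, 11, 14, 12, 10, 9, 17, 15] are all distinct, so no two queens attack.

(1,2) (2,4) (3,10) (4,7) (5,9) (6,6) (7,3) (8,1) (9,8) (10,5)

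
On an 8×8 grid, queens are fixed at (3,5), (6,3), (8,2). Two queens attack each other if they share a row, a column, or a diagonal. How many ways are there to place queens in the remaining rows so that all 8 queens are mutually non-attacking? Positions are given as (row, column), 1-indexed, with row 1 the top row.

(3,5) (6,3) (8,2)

1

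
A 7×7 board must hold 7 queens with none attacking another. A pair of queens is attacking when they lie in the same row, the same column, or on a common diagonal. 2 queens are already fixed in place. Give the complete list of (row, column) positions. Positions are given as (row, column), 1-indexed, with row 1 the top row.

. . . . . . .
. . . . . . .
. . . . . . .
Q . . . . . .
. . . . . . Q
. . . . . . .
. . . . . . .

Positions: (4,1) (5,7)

(1,2) (2,5) (3,3) (4,1) (5,7) (6,4) (7,6)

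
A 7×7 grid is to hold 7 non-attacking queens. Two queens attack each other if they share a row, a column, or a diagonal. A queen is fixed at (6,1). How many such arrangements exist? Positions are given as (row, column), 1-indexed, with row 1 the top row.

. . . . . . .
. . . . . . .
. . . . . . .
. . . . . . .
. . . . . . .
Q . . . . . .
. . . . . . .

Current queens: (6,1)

7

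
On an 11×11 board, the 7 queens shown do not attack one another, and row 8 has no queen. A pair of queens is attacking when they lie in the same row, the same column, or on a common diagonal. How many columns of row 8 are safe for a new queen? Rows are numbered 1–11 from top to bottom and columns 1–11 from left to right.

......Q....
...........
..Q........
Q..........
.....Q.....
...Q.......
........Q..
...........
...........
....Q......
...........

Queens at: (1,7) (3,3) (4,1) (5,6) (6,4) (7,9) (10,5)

1

(1,7) attacks row 8 at column 7.
(3,3) attacks row 8 at column 3 and diagonals 8.
(4,1) attacks row 8 at column 1 and diagonals 5.
(5,6) attacks row 8 at column 6 and diagonals 3, 9.
(6,4) attacks row 8 at column 4 and diagonals 2, 6.
(7,9) attacks row 8 at column 9 and diagonals 8, 10.
(10,5) attacks row 8 at column 5 and diagonals 3, 7.
Attacked columns: {1, 2, 3, 4, 5, 6, 7, 8, 9, 10}. Safe: {11}.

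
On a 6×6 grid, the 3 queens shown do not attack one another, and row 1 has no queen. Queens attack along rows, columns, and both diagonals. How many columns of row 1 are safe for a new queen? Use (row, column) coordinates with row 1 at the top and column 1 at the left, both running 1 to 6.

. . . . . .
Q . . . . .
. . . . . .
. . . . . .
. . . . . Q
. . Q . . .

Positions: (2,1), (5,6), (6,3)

(2,1) attacks row 1 at column 1 and diagonals 2.
(5,6) attacks row 1 at column 6 and diagonals 2.
(6,3) attacks row 1 at column 3.
Attacked columns: {1, 2, 3, 6}. Safe: {4, 5}.

2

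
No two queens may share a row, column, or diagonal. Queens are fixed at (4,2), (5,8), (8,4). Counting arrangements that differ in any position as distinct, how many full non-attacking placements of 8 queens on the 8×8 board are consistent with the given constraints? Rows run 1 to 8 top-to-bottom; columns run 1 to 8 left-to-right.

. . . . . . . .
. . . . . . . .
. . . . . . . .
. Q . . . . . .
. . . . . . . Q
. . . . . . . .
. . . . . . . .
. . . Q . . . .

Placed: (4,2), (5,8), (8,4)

2

Branch on row 1: col 1 → 0; col 3 → 0; col 6 → 2; col 7 → 0.
Sum: 0 + 0 + 2 + 0 = 2.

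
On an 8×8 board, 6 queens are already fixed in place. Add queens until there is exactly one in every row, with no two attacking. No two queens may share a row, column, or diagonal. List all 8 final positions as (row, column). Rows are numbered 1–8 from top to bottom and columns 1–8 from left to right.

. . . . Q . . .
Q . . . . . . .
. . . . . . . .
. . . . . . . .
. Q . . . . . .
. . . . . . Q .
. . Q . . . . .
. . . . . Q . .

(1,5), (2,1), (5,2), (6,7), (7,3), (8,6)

Row 3: attacked by (1,5)→{3,5,7}; (2,1)→{1,2}; (5,2)→{2,4}; (6,7)→{4,7}; (7,3)→{3,7}; (8,6)→{1,6}. Safe: 8. Place at column 8.
Row 4: attacked by (1,5)→{2,5,8}; (2,1)→{1,3}; (3,8)→{7,8}; (5,2)→{1,2,3}; (6,7)→{5,7}; (7,3)→{3,6}; (8,6)→{2,6}. Safe: 4. Place at column 4.
Columns [5, 1, 8, 4, 2, 7, 3, 6], r−c [-4, 1, -5, 0, 3, -1, 4, 2], r+c [6, 3, 11, 8, 7, 13, 10, 14] are all distinct, so no two queens attack.

(1,5) (2,1) (3,8) (4,4) (5,2) (6,7) (7,3) (8,6)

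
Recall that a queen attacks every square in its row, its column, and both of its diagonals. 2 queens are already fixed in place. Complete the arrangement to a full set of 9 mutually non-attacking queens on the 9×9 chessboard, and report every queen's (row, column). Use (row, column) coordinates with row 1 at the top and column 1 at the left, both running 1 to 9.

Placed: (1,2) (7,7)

(1,2) (2,9) (3,5) (4,3) (5,8) (6,4) (7,7) (8,1) (9,6)

Row 2: attacked by (1,2)→{1,2,3}; (7,7)→{2,7}. Safe: 4, 5, 6, 8, 9. Place at column 9.
Row 3: attacked by (1,2)→{2,4}; (2,9)→{8,9}; (7,7)→{3,7}. Safe: 1, 5, 6. Place at column 5.
Row 4: attacked by (1,2)→{2,5}; (2,9)→{7,9}; (3,5)→{4,5,6}; (7,7)→{4,7}. Safe: 1, 3, 8. Place at column 3.
Row 5: attacked by (1,2)→{2,6}; (2,9)→{6,9}; (3,5)→{3,5,7}; (4,3)→{2,3,4}; (7,7)→{5,7,9}. Safe: 1, 8. Place at column 8.
Row 6: attacked by (1,2)→{2,7}; (2,9)→{5,9}; (3,5)→{2,5,8}; (4,3)→{1,3,5}; (5,8)→{7,8,9}; (7,7)→{6,7,8}. Safe: 4. Place at column 4.
Row 8: attacked by (1,2)→{2,9}; (2,9)→{3,9}; (3,5)→{5}; (4,3)→{3,7}; (5,8)→{5,8}; (6,4)→{2,4,6}; (7,7)→{6,7,8}. Safe: 1. Place at column 1.
Row 9: attacked by (1,2)→{2}; (2,9)→{2,9}; (3,5)→{5}; (4,3)→{3,8}; (5,8)→{4,8}; (6,4)→{1,4,7}; (7,7)→{5,7,9}; (8,1)→{1,2}. Safe: 6. Place at column 6.
Columns [2, 9, 5, 3, 8, 4, 7, 1, 6], r−c [-1, -7, -2, 1, -3, 2, 0, 7, 3], r+c [3, 11, 8, 7, 13, 10, 14, 9, 15] are all distinct, so no two queens attack.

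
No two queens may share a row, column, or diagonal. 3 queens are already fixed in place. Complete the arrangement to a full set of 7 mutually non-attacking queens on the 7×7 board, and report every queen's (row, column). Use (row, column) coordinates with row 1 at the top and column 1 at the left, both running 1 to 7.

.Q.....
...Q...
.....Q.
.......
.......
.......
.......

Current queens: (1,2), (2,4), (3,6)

(1,2) (2,4) (3,6) (4,1) (5,3) (6,5) (7,7)

Row 4: attacked by (1,2)→{2,5}; (2,4)→{2,4,6}; (3,6)→{5,6,7}. Safe: 1, 3. Place at column 1.
Row 5: attacked by (1,2)→{2,6}; (2,4)→{1,4,7}; (3,6)→{4,6}; (4,1)→{1,2}. Safe: 3, 5. Place at column 3.
Row 6: attacked by (1,2)→{2,7}; (2,4)→{4}; (3,6)→{3,6}; (4,1)→{1,3}; (5,3)→{2,3,4}. Safe: 5. Place at column 5.
Row 7: attacked by (1,2)→{2}; (2,4)→{4}; (3,6)→{2,6}; (4,1)→{1,4}; (5,3)→{1,3,5}; (6,5)→{4,5,6}. Safe: 7. Place at column 7.
Columns [2, 4, 6, 1, 3, 5, 7], r−c [-1, -2, -3, 3, 2, 1, 0], r+c [3, 6, 9, 5, 8, 11, 14] are all distinct, so no two queens attack.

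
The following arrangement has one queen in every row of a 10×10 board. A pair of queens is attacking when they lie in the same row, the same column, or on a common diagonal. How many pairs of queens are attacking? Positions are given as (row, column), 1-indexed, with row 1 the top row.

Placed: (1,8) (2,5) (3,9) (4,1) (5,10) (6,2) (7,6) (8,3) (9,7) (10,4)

0

All columns are distinct and no two queens satisfy |Δrow| = |Δcol|, so no pair attacks.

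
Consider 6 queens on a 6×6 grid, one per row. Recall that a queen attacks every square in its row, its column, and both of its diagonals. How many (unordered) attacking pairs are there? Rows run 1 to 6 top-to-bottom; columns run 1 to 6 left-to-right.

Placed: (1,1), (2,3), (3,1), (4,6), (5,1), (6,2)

4

Same column: (1,1)–(3,1) (column 1); (1,1)–(5,1) (column 1); (3,1)–(5,1) (column 1).
Same diagonal: (5,1)–(6,2) (|5−6| = |1−2| = 1).
Total attacking pairs: 4.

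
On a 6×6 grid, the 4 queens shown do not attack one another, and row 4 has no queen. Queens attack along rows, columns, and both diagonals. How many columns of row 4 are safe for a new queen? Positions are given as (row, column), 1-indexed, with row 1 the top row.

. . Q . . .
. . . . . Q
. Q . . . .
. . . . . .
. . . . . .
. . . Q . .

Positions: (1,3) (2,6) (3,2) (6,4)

(1,3) attacks row 4 at column 3 and diagonals 6.
(2,6) attacks row 4 at column 6 and diagonals 4.
(3,2) attacks row 4 at column 2 and diagonals 1, 3.
(6,4) attacks row 4 at column 4 and diagonals 2, 6.
Attacked columns: {1, 2, 3, 4, 6}. Safe: {5}.

1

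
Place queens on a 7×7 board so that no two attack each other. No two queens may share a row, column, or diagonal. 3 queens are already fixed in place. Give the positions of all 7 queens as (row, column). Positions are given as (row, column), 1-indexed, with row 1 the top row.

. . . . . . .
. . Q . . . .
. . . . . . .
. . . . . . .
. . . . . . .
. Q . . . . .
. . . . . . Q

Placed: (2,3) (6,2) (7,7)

(1,5) (2,3) (3,1) (4,6) (5,4) (6,2) (7,7)

Row 1: attacked by (2,3)→{2,3,4}; (6,2)→{2,7}; (7,7)→{1,7}. Safe: 5, 6. Place at column 5.
Row 3: attacked by (1,5)→{3,5,7}; (2,3)→{2,3,4}; (6,2)→{2,5}; (7,7)→{3,7}. Safe: 1, 6. Place at column 1.
Row 4: attacked by (1,5)→{2,5}; (2,3)→{1,3,5}; (3,1)→{1,2}; (6,2)→{2,4}; (7,7)→{4,7}. Safe: 6. Place at column 6.
Row 5: attacked by (1,5)→{1,5}; (2,3)→{3,6}; (3,1)→{1,3}; (4,6)→{5,6,7}; (6,2)→{1,2,3}; (7,7)→{5,7}. Safe: 4. Place at column 4.
Columns [5, 3, 1, 6, 4, 2, 7], r−c [-4, -1, 2, -2, 1, 4, 0], r+c [6, 5, 4, 10, 9, 8, 14] are all distinct, so no two queens attack.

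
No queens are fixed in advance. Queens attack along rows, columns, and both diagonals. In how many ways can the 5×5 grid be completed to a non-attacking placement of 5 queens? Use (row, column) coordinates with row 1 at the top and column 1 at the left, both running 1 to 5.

Branch on row 1: col 1 → 2; col 2 → 2; col 3 → 2; col 4 → 2; col 5 → 2.
Sum: 2 + 2 + 2 + 2 + 2 = 10.
(This is the classic 5-queens count.)

10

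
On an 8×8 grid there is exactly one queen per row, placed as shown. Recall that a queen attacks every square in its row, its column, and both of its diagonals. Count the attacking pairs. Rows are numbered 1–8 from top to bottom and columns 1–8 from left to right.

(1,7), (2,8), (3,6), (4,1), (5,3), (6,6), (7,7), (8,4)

Same column: (1,7)–(7,7) (column 7); (3,6)–(6,6) (column 6).
Same diagonal: (1,7)–(2,8) (|1−2| = |7−8| = 1); (1,7)–(5,3) (|1−5| = |7−3| = 4); (6,6)–(7,7) (|6−7| = |6−7| = 1); (6,6)–(8,4) (|6−8| = |6−4| = 2).
Total attacking pairs: 6.

6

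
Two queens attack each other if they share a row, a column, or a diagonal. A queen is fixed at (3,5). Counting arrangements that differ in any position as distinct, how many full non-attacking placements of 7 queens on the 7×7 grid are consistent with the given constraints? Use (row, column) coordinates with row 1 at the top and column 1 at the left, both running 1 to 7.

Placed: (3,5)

Branch on row 1: col 1 → 1; col 2 → 1; col 4 → 2; col 6 → 2.
Sum: 1 + 1 + 2 + 2 = 6.

6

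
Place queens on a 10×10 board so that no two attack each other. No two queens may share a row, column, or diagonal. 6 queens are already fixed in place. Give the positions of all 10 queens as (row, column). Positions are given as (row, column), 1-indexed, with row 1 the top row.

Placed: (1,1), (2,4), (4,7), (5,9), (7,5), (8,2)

Row 3: attacked by (1,1)→{1,3}; (2,4)→{3,4,5}; (4,7)→{6,7,8}; (5,9)→{7,9}; (7,5)→{1,5,9}; (8,2)→{2,7}. Safe: 10. Place at column 10.
Row 6: attacked by (1,1)→{1,6}; (2,4)→{4,8}; (3,10)→{7,10}; (4,7)→{5,7,9}; (5,9)→{8,9,10}; (7,5)→{4,5,6}; (8,2)→{2,4}. Safe: 3. Place at column 3.
Row 9: attacked by (1,1)→{1,9}; (2,4)→{4}; (3,10)→{4,10}; (4,7)→{2,7}; (5,9)→{5,9}; (6,3)→{3,6}; (7,5)→{3,5,7}; (8,2)→{1,2,3}. Safe: 8. Place at column 8.
Row 10: attacked by (1,1)→{1,10}; (2,4)→{4}; (3,10)→{3,10}; (4,7)→{1,7}; (5,9)→{4,9}; (6,3)→{3,7}; (7,5)→{2,5,8}; (8,2)→{2,4}; (9,8)→{7,8,9}. Safe: 6. Place at column 6.
Columns [1, 4, 10, 7, 9, 3, 5, 2, 8, 6], r−c [0, -2, -7, -3, -4, 3, 2, 6, 1, 4], r+c [2, 6, 13, 11, 14, 9, 12, 10, 17, 16] are all distinct, so no two queens attack.

(1,1) (2,4) (3,10) (4,7) (5,9) (6,3) (7,5) (8,2) (9,8) (10,6)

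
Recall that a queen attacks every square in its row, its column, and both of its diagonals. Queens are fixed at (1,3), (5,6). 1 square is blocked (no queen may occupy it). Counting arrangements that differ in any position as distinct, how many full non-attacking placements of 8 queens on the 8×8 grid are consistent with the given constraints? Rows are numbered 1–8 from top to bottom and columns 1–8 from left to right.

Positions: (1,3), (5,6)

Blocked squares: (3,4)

2

Branch on row 2: col 1 → 0; col 5 → 1; col 7 → 1; col 8 → 0.
Sum: 0 + 1 + 1 + 0 = 2.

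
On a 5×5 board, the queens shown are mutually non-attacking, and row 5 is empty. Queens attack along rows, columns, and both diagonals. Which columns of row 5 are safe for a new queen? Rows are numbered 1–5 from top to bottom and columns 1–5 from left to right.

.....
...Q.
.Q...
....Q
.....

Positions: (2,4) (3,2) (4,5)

columns 3

(2,4) attacks row 5 at column 4 and diagonals 1.
(3,2) attacks row 5 at column 2 and diagonals 4.
(4,5) attacks row 5 at column 5 and diagonals 4.
Attacked columns: {1, 2, 4, 5}. Safe: {3}.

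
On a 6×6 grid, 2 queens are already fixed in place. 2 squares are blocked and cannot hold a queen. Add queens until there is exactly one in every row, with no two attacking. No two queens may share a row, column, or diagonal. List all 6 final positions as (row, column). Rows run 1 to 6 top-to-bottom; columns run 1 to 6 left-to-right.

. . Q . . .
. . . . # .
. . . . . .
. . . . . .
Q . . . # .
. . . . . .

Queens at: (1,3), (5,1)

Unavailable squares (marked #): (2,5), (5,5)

Row 2: attacked by (1,3)→{2,3,4}; (5,1)→{1,4}. Blocked: 5. Safe: 6. Place at column 6.
Row 3: attacked by (1,3)→{1,3,5}; (2,6)→{5,6}; (5,1)→{1,3}. Safe: 2, 4. Place at column 2.
Row 4: attacked by (1,3)→{3,6}; (2,6)→{4,6}; (3,2)→{1,2,3}; (5,1)→{1,2}. Safe: 5. Place at column 5.
Row 6: attacked by (1,3)→{3}; (2,6)→{2,6}; (3,2)→{2,5}; (4,5)→{3,5}; (5,1)→{1,2}. Safe: 4. Place at column 4.
Columns [3, 6, 2, 5, 1, 4], r−c [-2, -4, 1, -1, 4, 2], r+c [4, 8, 5, 9, 6, 10] are all distinct, so no two queens attack.

(1,3) (2,6) (3,2) (4,5) (5,1) (6,4)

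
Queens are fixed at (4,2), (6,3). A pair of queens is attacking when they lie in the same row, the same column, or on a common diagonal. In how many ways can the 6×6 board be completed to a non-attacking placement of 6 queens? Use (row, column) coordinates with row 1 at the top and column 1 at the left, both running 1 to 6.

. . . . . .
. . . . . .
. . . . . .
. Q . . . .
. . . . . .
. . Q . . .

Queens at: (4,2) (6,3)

Branch on row 1: col 1 → 0; col 4 → 1; col 6 → 0.
Sum: 0 + 1 + 0 = 1.

1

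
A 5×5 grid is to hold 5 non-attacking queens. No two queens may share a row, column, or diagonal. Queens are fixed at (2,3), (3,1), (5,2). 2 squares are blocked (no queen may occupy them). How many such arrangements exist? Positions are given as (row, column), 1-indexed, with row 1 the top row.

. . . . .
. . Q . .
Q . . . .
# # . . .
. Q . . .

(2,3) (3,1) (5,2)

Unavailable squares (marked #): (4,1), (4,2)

1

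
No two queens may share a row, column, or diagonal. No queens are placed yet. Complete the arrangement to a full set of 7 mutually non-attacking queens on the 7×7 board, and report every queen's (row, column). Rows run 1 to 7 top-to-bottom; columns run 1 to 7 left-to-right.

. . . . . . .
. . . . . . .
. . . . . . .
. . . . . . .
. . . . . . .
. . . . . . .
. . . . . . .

Row 1: Safe: 1, 2, 3, 4, 5, 6, 7. Place at column 5.
Row 2: attacked by (1,5)→{4,5,6}. Safe: 1, 2, 3, 7. Place at column 3.
Row 3: attacked by (1,5)→{3,5,7}; (2,3)→{2,3,4}. Safe: 1, 6. Place at column 1.
Row 4: attacked by (1,5)→{2,5}; (2,3)→{1,3,5}; (3,1)→{1,2}. Safe: 4, 6, 7. Place at column 6.
Row 5: attacked by (1,5)→{1,5}; (2,3)→{3,6}; (3,1)→{1,3}; (4,6)→{5,6,7}. Safe: 2, 4. Place at column 4.
Row 6: attacked by (1,5)→{5}; (2,3)→{3,7}; (3,1)→{1,4}; (4,6)→{4,6}; (5,4)→{3,4,5}. Safe: 2. Place at column 2.
Row 7: attacked by (1,5)→{5}; (2,3)→{3}; (3,1)→{1,5}; (4,6)→{3,6}; (5,4)→{2,4,6}; (6,2)→{1,2,3}. Safe: 7. Place at column 7.
Columns [5, 3, 1, 6, 4, 2, 7], r−c [-4, -1, 2, -2, 1, 4, 0], r+c [6, 5, 4, 10, 9, 8, 14] are all distinct, so no two queens attack.

(1,5) (2,3) (3,1) (4,6) (5,4) (6,2) (7,7)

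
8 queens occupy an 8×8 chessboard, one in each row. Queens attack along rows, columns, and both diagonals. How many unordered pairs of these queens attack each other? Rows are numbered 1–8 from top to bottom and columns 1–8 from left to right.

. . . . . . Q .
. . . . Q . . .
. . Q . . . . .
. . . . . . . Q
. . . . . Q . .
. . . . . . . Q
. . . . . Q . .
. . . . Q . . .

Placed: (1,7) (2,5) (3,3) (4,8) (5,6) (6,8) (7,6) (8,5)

Same column: (2,5)–(8,5) (column 5); (4,8)–(6,8) (column 8); (5,6)–(7,6) (column 6).
Same diagonal: (7,6)–(8,5) (|7−8| = |6−5| = 1).
Total attacking pairs: 4.

4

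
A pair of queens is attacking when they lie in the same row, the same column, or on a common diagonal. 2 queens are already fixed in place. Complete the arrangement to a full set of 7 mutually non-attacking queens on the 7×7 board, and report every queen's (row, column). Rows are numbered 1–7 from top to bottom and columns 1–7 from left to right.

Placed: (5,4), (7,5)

(1,2) (2,6) (3,3) (4,7) (5,4) (6,1) (7,5)

Row 1: attacked by (5,4)→{4}; (7,5)→{5}. Safe: 1, 2, 3, 6, 7. Place at column 2.
Row 2: attacked by (1,2)→{1,2,3}; (5,4)→{1,4,7}; (7,5)→{5}. Safe: 6. Place at column 6.
Row 3: attacked by (1,2)→{2,4}; (2,6)→{5,6,7}; (5,4)→{2,4,6}; (7,5)→{1,5}. Safe: 3. Place at column 3.
Row 4: attacked by (1,2)→{2,5}; (2,6)→{4,6}; (3,3)→{2,3,4}; (5,4)→{3,4,5}; (7,5)→{2,5}. Safe: 1, 7. Place at column 7.
Row 6: attacked by (1,2)→{2,7}; (2,6)→{2,6}; (3,3)→{3,6}; (4,7)→{5,7}; (5,4)→{3,4,5}; (7,5)→{4,5,6}. Safe: 1. Place at column 1.
Columns [2, 6, 3, 7, 4, 1, 5], r−c [-1, -4, 0, -3, 1, 5, 2], r+c [3, 8, 6, 11, 9, 7, 12] are all distinct, so no two queens attack.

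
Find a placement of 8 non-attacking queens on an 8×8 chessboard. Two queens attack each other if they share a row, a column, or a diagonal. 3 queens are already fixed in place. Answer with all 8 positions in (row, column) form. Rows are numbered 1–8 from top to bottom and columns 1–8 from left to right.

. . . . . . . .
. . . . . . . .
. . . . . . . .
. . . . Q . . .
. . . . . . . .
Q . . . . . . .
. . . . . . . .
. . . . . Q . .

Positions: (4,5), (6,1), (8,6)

Row 1: attacked by (4,5)→{2,5,8}; (6,1)→{1,6}; (8,6)→{6}. Safe: 3, 4, 7. Place at column 7.
Row 2: attacked by (1,7)→{6,7,8}; (4,5)→{3,5,7}; (6,1)→{1,5}; (8,6)→{6}. Safe: 2, 4. Place at column 4.
Row 3: attacked by (1,7)→{5,7}; (2,4)→{3,4,5}; (4,5)→{4,5,6}; (6,1)→{1,4}; (8,6)→{1,6}. Safe: 2, 8. Place at column 2.
Row 5: attacked by (1,7)→{3,7}; (2,4)→{1,4,7}; (3,2)→{2,4}; (4,5)→{4,5,6}; (6,1)→{1,2}; (8,6)→{3,6}. Safe: 8. Place at column 8.
Row 7: attacked by (1,7)→{1,7}; (2,4)→{4}; (3,2)→{2,6}; (4,5)→{2,5,8}; (5,8)→{6,8}; (6,1)→{1,2}; (8,6)→{5,6,7}. Safe: 3. Place at column 3.
Columns [7, 4, 2, 5, 8, 1, 3, 6], r−c [-6, -2, 1, -1, -3, 5, 4, 2], r+c [8, 6, 5, 9, 13, 7, 10, 14] are all distinct, so no two queens attack.

(1,7) (2,4) (3,2) (4,5) (5,8) (6,1) (7,3) (8,6)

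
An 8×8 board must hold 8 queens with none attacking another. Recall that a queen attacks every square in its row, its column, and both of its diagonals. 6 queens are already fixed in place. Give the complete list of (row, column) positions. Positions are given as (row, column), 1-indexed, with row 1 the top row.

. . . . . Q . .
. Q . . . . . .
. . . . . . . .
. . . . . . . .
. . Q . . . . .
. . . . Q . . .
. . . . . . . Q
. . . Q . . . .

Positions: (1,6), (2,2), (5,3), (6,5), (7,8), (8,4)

(1,6) (2,2) (3,7) (4,1) (5,3) (6,5) (7,8) (8,4)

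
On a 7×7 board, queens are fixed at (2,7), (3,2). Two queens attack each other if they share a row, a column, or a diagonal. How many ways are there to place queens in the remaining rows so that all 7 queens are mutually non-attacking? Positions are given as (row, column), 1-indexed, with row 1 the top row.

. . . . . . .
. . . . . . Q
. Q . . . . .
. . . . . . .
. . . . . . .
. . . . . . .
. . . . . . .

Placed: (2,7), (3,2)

Branch on row 1: col 1 → 0; col 3 → 1; col 5 → 2.
Sum: 0 + 1 + 2 = 3.

3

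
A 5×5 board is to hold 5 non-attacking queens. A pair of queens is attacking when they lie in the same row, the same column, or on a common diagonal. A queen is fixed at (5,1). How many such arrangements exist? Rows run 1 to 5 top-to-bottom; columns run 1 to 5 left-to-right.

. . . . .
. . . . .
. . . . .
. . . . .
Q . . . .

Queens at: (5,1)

Branch on row 1: col 2 → 0; col 3 → 1; col 4 → 1.
Sum: 0 + 1 + 1 = 2.

2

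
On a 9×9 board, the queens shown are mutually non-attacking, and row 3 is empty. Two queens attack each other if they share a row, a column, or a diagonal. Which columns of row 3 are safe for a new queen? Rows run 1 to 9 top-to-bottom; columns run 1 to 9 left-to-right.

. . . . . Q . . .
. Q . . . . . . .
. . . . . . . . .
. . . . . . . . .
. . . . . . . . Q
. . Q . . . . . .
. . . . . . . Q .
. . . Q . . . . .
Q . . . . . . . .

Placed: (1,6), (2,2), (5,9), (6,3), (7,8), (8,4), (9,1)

columns 5

(1,6) attacks row 3 at column 6 and diagonals 4, 8.
(2,2) attacks row 3 at column 2 and diagonals 1, 3.
(5,9) attacks row 3 at column 9 and diagonals 7.
(6,3) attacks row 3 at column 3 and diagonals 6.
(7,8) attacks row 3 at column 8 and diagonals 4.
(8,4) attacks row 3 at column 4 and diagonals 9.
(9,1) attacks row 3 at column 1 and diagonals 7.
Attacked columns: {1, 2, 3, 4, 6, 7, 8, 9}. Safe: {5}.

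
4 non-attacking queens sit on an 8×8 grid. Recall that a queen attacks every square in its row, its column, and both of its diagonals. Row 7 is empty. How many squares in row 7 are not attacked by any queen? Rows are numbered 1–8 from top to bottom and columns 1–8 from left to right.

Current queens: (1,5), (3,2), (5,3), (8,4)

(1,5) attacks row 7 at column 5.
(3,2) attacks row 7 at column 2 and diagonals 6.
(5,3) attacks row 7 at column 3 and diagonals 1, 5.
(8,4) attacks row 7 at column 4 and diagonals 3, 5.
Attacked columns: {1, 2, 3, 4, 5, 6}. Safe: {7, 8}.

2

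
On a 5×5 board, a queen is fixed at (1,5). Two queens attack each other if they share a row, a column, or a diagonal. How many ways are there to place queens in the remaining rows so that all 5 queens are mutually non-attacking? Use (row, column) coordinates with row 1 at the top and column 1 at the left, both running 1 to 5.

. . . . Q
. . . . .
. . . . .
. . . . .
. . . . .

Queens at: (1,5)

Branch on row 2: col 1 → 0; col 2 → 1; col 3 → 1.
Sum: 0 + 1 + 1 = 2.

2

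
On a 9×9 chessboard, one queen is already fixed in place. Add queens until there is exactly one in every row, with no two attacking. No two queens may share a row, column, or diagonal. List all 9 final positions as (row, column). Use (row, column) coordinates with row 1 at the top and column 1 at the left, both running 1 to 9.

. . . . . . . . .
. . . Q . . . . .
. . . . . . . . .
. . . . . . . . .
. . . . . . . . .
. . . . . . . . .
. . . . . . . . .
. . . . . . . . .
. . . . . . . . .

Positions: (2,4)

Row 1: attacked by (2,4)→{3,4,5}. Safe: 1, 2, 6, 7, 8, 9. Place at column 9.
Row 3: attacked by (1,9)→{7,9}; (2,4)→{3,4,5}. Safe: 1, 2, 6, 8. Place at column 8.
Row 4: attacked by (1,9)→{6,9}; (2,4)→{2,4,6}; (3,8)→{7,8,9}. Safe: 1, 3, 5. Place at column 1.
Row 5: attacked by (1,9)→{5,9}; (2,4)→{1,4,7}; (3,8)→{6,8}; (4,1)→{1,2}. Safe: 3. Place at column 3.
Row 6: attacked by (1,9)→{4,9}; (2,4)→{4,8}; (3,8)→{5,8}; (4,1)→{1,3}; (5,3)→{2,3,4}. Safe: 6, 7. Place at column 6.
Row 7: attacked by (1,9)→{3,9}; (2,4)→{4,9}; (3,8)→{4,8}; (4,1)→{1,4}; (5,3)→{1,3,5}; (6,6)→{5,6,7}. Safe: 2. Place at column 2.
Row 8: attacked by (1,9)→{2,9}; (2,4)→{4}; (3,8)→{3,8}; (4,1)→{1,5}; (5,3)→{3,6}; (6,6)→{4,6,8}; (7,2)→{1,2,3}. Safe: 7. Place at column 7.
Row 9: attacked by (1,9)→{1,9}; (2,4)→{4}; (3,8)→{2,8}; (4,1)→{1,6}; (5,3)→{3,7}; (6,6)→{3,6,9}; (7,2)→{2,4}; (8,7)→{6,7,8}. Safe: 5. Place at column 5.
Columns [9, 4, 8, 1, 3, 6, 2, 7, 5], r−c [-8, -2, -5, 3, 2, 0, 5, 1, 4], r+c [10, 6, 11, 5, 8, 12, 9, 15, 14] are all distinct, so no two queens attack.

(1,9) (2,4) (3,8) (4,1) (5,3) (6,6) (7,2) (8,7) (9,5)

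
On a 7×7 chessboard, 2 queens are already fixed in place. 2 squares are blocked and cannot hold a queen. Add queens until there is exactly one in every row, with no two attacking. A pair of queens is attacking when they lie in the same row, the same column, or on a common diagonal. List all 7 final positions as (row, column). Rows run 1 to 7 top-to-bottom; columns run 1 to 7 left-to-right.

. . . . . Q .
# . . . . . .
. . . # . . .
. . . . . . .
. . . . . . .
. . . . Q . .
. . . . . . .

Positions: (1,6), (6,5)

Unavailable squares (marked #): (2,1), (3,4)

(1,6) (2,3) (3,1) (4,4) (5,7) (6,5) (7,2)

Row 2: attacked by (1,6)→{5,6,7}; (6,5)→{1,5}. Blocked: 1. Safe: 2, 3, 4. Place at column 3.
Row 3: attacked by (1,6)→{4,6}; (2,3)→{2,3,4}; (6,5)→{2,5}. Blocked: 4. Safe: 1, 7. Place at column 1.
Row 4: attacked by (1,6)→{3,6}; (2,3)→{1,3,5}; (3,1)→{1,2}; (6,5)→{3,5,7}. Safe: 4. Place at column 4.
Row 5: attacked by (1,6)→{2,6}; (2,3)→{3,6}; (3,1)→{1,3}; (4,4)→{3,4,5}; (6,5)→{4,5,6}. Safe: 7. Place at column 7.
Row 7: attacked by (1,6)→{6}; (2,3)→{3}; (3,1)→{1,5}; (4,4)→{1,4,7}; (5,7)→{5,7}; (6,5)→{4,5,6}. Safe: 2. Place at column 2.
Columns [6, 3, 1, 4, 7, 5, 2], r−c [-5, -1, 2, 0, -2, 1, 5], r+c [7, 5, 4, 8, 12, 11, 9] are all distinct, so no two queens attack.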